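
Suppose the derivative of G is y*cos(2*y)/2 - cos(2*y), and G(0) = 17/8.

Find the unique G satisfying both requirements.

G(y) = (2*y*sin(2*y) - 4*sin(2*y) + cos(2*y) + 16)/8

Integrate term by term and add the pieces.
A general antiderivative is y*sin(2*y)/4 - sin(2*y)/2 + cos(2*y)/8 + C.
The condition gives C = 17/8 - (1/8) = 2.
So G(y) = (2*y*sin(2*y) - 4*sin(2*y) + cos(2*y) + 16)/8.
Check: d/dy[(2*y*sin(2*y) - 4*sin(2*y) + cos(2*y) + 16)/8] = y*cos(2*y)/2 - cos(2*y) = G'(y).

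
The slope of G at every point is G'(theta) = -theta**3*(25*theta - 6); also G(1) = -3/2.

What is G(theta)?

G(theta) = -5*theta**5 + 3*theta**4/2 + 2

Check a candidate G(theta) by differentiating: d/dtheta[G] must match the given G'(theta).
A general antiderivative is -5*theta**5 + 3*theta**4/2 + C.
The condition gives C = -3/2 - (-7/2) = 2.
So G(theta) = -5*theta**5 + 3*theta**4/2 + 2.
Check: d/dtheta[-5*theta**5 + 3*theta**4/2 + 2] = -25*theta**4 + 6*theta**3, which equals G'(theta).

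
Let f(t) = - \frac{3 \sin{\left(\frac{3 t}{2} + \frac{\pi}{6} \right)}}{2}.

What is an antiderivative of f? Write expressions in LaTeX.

Recover f(t) by differentiating a candidate F(t); any mismatch rules it out.
Check: d/dt[\cos{\left(\frac{3 t}{2} + \frac{\pi}{6} \right)}] = - \frac{3 \sin{\left(\frac{3 t}{2} + \frac{\pi}{6} \right)}}{2} = f(t).

An antiderivative is F(t) = \cos{\left(\frac{3 t}{2} + \frac{\pi}{6} \right)}.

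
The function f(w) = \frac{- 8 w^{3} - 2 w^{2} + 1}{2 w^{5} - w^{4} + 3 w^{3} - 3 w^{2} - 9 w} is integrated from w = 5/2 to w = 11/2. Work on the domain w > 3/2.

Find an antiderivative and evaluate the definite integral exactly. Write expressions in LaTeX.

Antiderivative: F(w) = - \frac{\log{\left(w \right)}}{9} - \frac{244 \log{\left(w - \frac{3}{2} \right)}}{315} + \frac{7 \log{\left(w + 1 \right)}}{20} + \frac{15 \log{\left(w^{2} + 3 \right)}}{56} - \frac{209 \sqrt{3} \operatorname{atan}{\left(\frac{\sqrt{3} w}{3} \right)}}{252}; value = - \frac{209 \sqrt{3} \operatorname{atan}{\left(\frac{11 \sqrt{3}}{6} \right)}}{252} - \frac{244 \log{\left(4 \right)}}{315} - \frac{15 \log{\left(\frac{37}{4} \right)}}{56} - \frac{7 \log{\left(\frac{7}{2} \right)}}{20} - \frac{\log{\left(\frac{11}{2} \right)}}{9} + \frac{\log{\left(\frac{5}{2} \right)}}{9} + \frac{7 \log{\left(\frac{13}{2} \right)}}{20} + \frac{15 \log{\left(\frac{133}{4} \right)}}{56} + \frac{209 \sqrt{3} \operatorname{atan}{\left(\frac{5 \sqrt{3}}{6} \right)}}{252}

The denominator factors as w \left(w + 1\right) \left(2 w - 3\right) \left(w^{2} + 3\right); partial fractions split f into directly integrable pieces: \frac{45 w - 209}{84 \left(w^{2} + 3\right)} - \frac{488}{315 \left(2 w - 3\right)} + \frac{7}{20 \left(w + 1\right)} - \frac{1}{9 w}.
F(w) = - \frac{\log{\left(w \right)}}{9} - \frac{244 \log{\left(w - \frac{3}{2} \right)}}{315} + \frac{7 \log{\left(w + 1 \right)}}{20} + \frac{15 \log{\left(w^{2} + 3 \right)}}{56} - \frac{209 \sqrt{3} \operatorname{atan}{\left(\frac{\sqrt{3} w}{3} \right)}}{252} is an antiderivative of f.
Check: d/dw[- \frac{\log{\left(w \right)}}{9} - \frac{244 \log{\left(w - \frac{3}{2} \right)}}{315} + \frac{7 \log{\left(w + 1 \right)}}{20} + \frac{15 \log{\left(w^{2} + 3 \right)}}{56} - \frac{209 \sqrt{3} \operatorname{atan}{\left(\frac{\sqrt{3} w}{3} \right)}}{252}] = \frac{- 8 w^{3} - 2 w^{2} + 1}{2 w^{5} - w^{4} + 3 w^{3} - 3 w^{2} - 9 w} = f(w).
F(11/2) = - \frac{209 \sqrt{3} \operatorname{atan}{\left(\frac{11 \sqrt{3}}{6} \right)}}{252} - \frac{244 \log{\left(4 \right)}}{315} - \frac{\log{\left(\frac{11}{2} \right)}}{9} + \frac{7 \log{\left(\frac{13}{2} \right)}}{20} + \frac{15 \log{\left(\frac{133}{4} \right)}}{56}; F(5/2) = - \frac{209 \sqrt{3} \operatorname{atan}{\left(\frac{5 \sqrt{3}}{6} \right)}}{252} - \frac{\log{\left(\frac{5}{2} \right)}}{9} + \frac{7 \log{\left(\frac{7}{2} \right)}}{20} + \frac{15 \log{\left(\frac{37}{4} \right)}}{56}.
Integral = F(11/2) - F(5/2) = - \frac{209 \sqrt{3} \operatorname{atan}{\left(\frac{11 \sqrt{3}}{6} \right)}}{252} - \frac{244 \log{\left(4 \right)}}{315} - \frac{15 \log{\left(\frac{37}{4} \right)}}{56} - \frac{7 \log{\left(\frac{7}{2} \right)}}{20} - \frac{\log{\left(\frac{11}{2} \right)}}{9} + \frac{\log{\left(\frac{5}{2} \right)}}{9} + \frac{7 \log{\left(\frac{13}{2} \right)}}{20} + \frac{15 \log{\left(\frac{133}{4} \right)}}{56} + \frac{209 \sqrt{3} \operatorname{atan}{\left(\frac{5 \sqrt{3}}{6} \right)}}{252}.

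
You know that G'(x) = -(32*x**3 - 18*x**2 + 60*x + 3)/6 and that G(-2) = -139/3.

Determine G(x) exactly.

For G(x) to be correct, d/dx[G] must agree with the stated G'(x) identically.
A general antiderivative is -4*x**4/3 + x**3 - 5*x**2 - x/2 + 3/2 + C.
The condition gives C = -139/3 - (-281/6) = 1/2.
So G(x) = -4*x**4/3 + x**3 - 5*x**2 - x/2 + 2.
Check: d/dx[-4*x**4/3 + x**3 - 5*x**2 - x/2 + 2] = -16*x**3/3 + 3*x**2 - 10*x - 1/2, which equals G'(x).

G(x) = -4*x**4/3 + x**3 - 5*x**2 - x/2 + 2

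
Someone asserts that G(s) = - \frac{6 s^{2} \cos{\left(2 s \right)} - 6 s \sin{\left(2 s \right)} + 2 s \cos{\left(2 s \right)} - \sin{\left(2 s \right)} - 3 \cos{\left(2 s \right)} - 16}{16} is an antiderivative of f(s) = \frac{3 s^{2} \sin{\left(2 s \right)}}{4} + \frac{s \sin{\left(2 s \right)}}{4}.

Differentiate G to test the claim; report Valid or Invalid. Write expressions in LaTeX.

Valid: G'(s) = f(s).

d/ds[G] = \frac{3 s^{2} \sin{\left(2 s \right)}}{4} + \frac{s \sin{\left(2 s \right)}}{4}
This equals f(s) exactly, so the claim holds.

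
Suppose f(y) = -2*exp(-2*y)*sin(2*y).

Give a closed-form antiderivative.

A first test for any F(y): its y-derivative must equal f(y) identically.
Check: d/dy[(sin(2*y) + cos(2*y))*exp(-2*y)/2] = -2*exp(-2*y)*sin(2*y) = f(y).

An antiderivative is F(y) = (sin(2*y) + cos(2*y))*exp(-2*y)/2.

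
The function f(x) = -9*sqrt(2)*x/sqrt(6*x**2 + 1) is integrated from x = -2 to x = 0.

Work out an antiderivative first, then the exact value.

Antiderivative: F(x) = -3*sqrt(3*x**2 + 1/2); value = 6*sqrt(2)

The substitution u = 3*x**2 + 1/2 works: f is exactly (dF/du)*(du/dx) for that inner function.
F(x) = -3*sqrt(3*x**2 + 1/2) is an antiderivative of f.
Check: d/dx[-3*sqrt(3*x**2 + 1/2)] = -9*sqrt(2)*x/sqrt(6*x**2 + 1) = f(x).
F(0) = -3*sqrt(2)/2; F(-2) = -15*sqrt(2)/2.
Integral = F(0) - F(-2) = 6*sqrt(2).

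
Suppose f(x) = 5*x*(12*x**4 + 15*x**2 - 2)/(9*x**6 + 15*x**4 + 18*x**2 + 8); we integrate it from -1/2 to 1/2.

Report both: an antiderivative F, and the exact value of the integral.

An antiderivative F(x) passes only if d/dx[F] lands on f(x) exactly.
F(x) = -5*(2*log(x**2 + 2/3) - 3*log(x**4 + x**2 + 4/3))/6 is an antiderivative of f.
Check: d/dx[-5*(2*log(x**2 + 2/3) - 3*log(x**4 + x**2 + 4/3))/6] = (60*x**5 + 75*x**3 - 10*x)/(9*x**6 + 15*x**4 + 18*x**2 + 8), which equals f(x).
F(1/2) = -5*log(11/12)/3 + 5*log(79/48)/2; F(-1/2) = -5*log(11/12)/3 + 5*log(79/48)/2.
Integral = F(1/2) - F(-1/2) = 0.

Antiderivative: F(x) = -5*(2*log(x**2 + 2/3) - 3*log(x**4 + x**2 + 4/3))/6; value = 0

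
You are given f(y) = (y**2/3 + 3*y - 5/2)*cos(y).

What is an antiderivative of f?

An antiderivative F(y) passes only if d/dy[F] lands on f(y) exactly.
Check: d/dy[(2*y**2*sin(y) + 18*y*sin(y) + 4*y*cos(y) - 19*sin(y) + 18*cos(y))/6] = y**2*cos(y)/3 + 3*y*cos(y) - 5*cos(y)/2, which equals f(y).

An antiderivative is F(y) = (2*y**2*sin(y) + 18*y*sin(y) + 4*y*cos(y) - 19*sin(y) + 18*cos(y))/6.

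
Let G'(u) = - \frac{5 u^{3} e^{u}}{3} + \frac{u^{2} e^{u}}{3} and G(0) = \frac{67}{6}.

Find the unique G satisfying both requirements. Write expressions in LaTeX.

G(u) = - \frac{10 u^{3} e^{u} - 32 u^{2} e^{u} + 64 u e^{u} - 64 e^{u} - 3}{6}

G'(u) has the shape v'r + vr' for v = - \frac{5 u^{3}}{3} + \frac{16 u^{2}}{3} - \frac{32 u}{3} + \frac{32}{3} and r = e^{u} — it is the derivative of the product v*r.
A general antiderivative is \frac{\left(- 5 u^{3} + 16 u^{2} - 32 u + 32\right) e^{u}}{3} + C.
The condition gives C = \frac{67}{6} - (\frac{32}{3}) = \frac{1}{2}.
So G(u) = - \frac{10 u^{3} e^{u} - 32 u^{2} e^{u} + 64 u e^{u} - 64 e^{u} - 3}{6}.
Check: d/du[- \frac{10 u^{3} e^{u} - 32 u^{2} e^{u} + 64 u e^{u} - 64 e^{u} - 3}{6}] = - \frac{5 u^{3} e^{u}}{3} + \frac{u^{2} e^{u}}{3} = G'(u).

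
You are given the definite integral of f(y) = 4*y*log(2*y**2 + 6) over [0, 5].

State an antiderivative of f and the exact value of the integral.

Antiderivative: F(y) = 2*y**2*log(2*y**2 + 6) - 2*y**2 + 6*log(y**2 + 3); value = -50 - 6*log(3) + 6*log(28) + 50*log(56)

Since d/dy undoes antidifferentiation here, F'(y) = f(y) is required of F(y).
F(y) = 2*y**2*log(2*y**2 + 6) - 2*y**2 + 6*log(y**2 + 3) is an antiderivative of f.
Check: d/dy[2*y**2*log(2*y**2 + 6) - 2*y**2 + 6*log(y**2 + 3)] = 4*y*log(y**2 + 3) + 4*y*log(2), which equals f(y).
F(5) = -50 + 6*log(28) + 50*log(56); F(0) = 6*log(3).
Integral = F(5) - F(0) = -50 - 6*log(3) + 6*log(28) + 50*log(56).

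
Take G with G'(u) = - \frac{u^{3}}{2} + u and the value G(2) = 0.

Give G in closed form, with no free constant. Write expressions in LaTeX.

G(u) = - \frac{u^{2} \left(u - 2\right) \left(u + 2\right)}{8}

G'(u) matches the chain-rule pattern g'(h)*h' with inner function h(u) = 1 - \frac{u^{2}}{2}; substituting w = h(u) collapses the integral.
A general antiderivative is - \frac{\left(1 - \frac{u^{2}}{2}\right)^{2}}{2} + C.
The condition gives C = 0 - (- \frac{1}{2}) = \frac{1}{2}.
So G(u) = - \frac{u^{2} \left(u - 2\right) \left(u + 2\right)}{8}.
Check: d/du[- \frac{u^{2} \left(u - 2\right) \left(u + 2\right)}{8}] = - \frac{u^{3}}{2} + u = G'(u).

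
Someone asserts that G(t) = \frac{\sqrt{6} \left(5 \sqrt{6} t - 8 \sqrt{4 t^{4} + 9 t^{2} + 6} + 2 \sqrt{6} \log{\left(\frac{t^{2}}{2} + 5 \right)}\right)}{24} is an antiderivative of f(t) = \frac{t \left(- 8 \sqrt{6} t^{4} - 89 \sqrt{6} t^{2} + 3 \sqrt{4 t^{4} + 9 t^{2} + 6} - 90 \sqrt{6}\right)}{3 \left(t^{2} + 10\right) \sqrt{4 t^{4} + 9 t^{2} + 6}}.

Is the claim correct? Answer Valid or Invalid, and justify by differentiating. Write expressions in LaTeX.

d/dt[G] = \frac{- 32 \sqrt{6} t^{5} - 356 \sqrt{6} t^{3} + 15 t^{2} \sqrt{4 t^{4} + 9 t^{2} + 6} + 12 t \sqrt{4 t^{4} + 9 t^{2} + 6} - 360 \sqrt{6} t + 150 \sqrt{4 t^{4} + 9 t^{2} + 6}}{12 t^{2} \sqrt{4 t^{4} + 9 t^{2} + 6} + 120 \sqrt{4 t^{4} + 9 t^{2} + 6}}
d/dt[G] - f(t) = \frac{5}{4} != 0.

Invalid: d/dt[G] - f = \frac{5}{4}, which is not 0.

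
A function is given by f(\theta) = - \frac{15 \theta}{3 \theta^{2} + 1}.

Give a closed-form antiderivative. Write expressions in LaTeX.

An antiderivative is F(\theta) = - \frac{5 \log{\left(3 \theta^{2} + 1 \right)}}{2}.

f matches the chain-rule pattern g'(h)*h' with inner function h(\theta) = 3 \theta^{2} + 1; substituting u = h(\theta) collapses the integral.
Check: d/d\theta[- \frac{5 \log{\left(3 \theta^{2} + 1 \right)}}{2}] = - \frac{15 \theta}{3 \theta^{2} + 1} = f(\theta).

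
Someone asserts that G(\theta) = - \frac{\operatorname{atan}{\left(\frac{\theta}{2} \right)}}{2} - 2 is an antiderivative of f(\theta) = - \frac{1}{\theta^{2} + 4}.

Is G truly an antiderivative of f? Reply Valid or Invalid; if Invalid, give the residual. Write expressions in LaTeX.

Valid. The derivative of G reproduces f.

d/d\theta[G] = - \frac{1}{\theta^{2} + 4}
This equals f(\theta) exactly, so the claim holds.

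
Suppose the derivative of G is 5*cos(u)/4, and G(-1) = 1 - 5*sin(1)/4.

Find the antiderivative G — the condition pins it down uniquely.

The proposed G(u) is checked by its d/du: the result must match the given G'(u).
A general antiderivative is 5*sin(u)/4 + C.
The condition gives C = 1 - 5*sin(1)/4 - (-5*sin(1)/4) = 1.
So G(u) = 5*sin(u)/4 + 1.
Check: d/du[5*sin(u)/4 + 1] = 5*cos(u)/4 = G'(u).

G(u) = 5*sin(u)/4 + 1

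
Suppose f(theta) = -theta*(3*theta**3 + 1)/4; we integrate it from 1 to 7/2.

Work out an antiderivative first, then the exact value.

Any candidate F(theta) must reproduce f(theta) exactly when differentiated.
F(theta) = theta**2*(-6*theta**3 - 5)/40 is an antiderivative of f.
Check: d/dtheta[theta**2*(-6*theta**3 - 5)/40] = -3*theta**4/4 - theta/4, which equals f(theta).
F(7/2) = -51401/640; F(1) = -11/40.
Integral = F(7/2) - F(1) = -10245/128.

Antiderivative: F(theta) = theta**2*(-6*theta**3 - 5)/40; value = -10245/128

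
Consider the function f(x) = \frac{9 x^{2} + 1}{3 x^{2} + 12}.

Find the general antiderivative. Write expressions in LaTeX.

F(x) = 3 x - \frac{35 \operatorname{atan}{\left(\frac{x}{2} \right)}}{6} + C

A first test for any F(x): its x-derivative must equal f(x) identically.
Check: d/dx[3 x - \frac{35 \operatorname{atan}{\left(\frac{x}{2} \right)}}{6}] = \frac{9 x^{2} + 1}{3 x^{2} + 12} = f(x).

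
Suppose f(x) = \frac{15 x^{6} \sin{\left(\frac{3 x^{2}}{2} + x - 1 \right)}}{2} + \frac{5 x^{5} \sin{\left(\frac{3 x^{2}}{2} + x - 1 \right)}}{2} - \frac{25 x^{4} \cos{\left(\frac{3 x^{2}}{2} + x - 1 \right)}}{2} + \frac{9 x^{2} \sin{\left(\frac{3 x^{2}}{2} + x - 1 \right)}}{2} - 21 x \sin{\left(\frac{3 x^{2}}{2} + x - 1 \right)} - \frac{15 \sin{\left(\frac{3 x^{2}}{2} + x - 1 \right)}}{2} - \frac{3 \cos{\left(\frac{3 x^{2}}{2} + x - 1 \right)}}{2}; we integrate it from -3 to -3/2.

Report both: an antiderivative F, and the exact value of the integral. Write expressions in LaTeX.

f has the shape u'v + uv' for u = - \frac{5 x^{5}}{2} - \frac{3 x}{2} + \frac{15}{2} and v = \cos{\left(\frac{3 x^{2}}{2} + x - 1 \right)} — it is the derivative of the product u*v.
F(x) = - \frac{5 x^{5} \cos{\left(\frac{3 x^{2}}{2} + x - 1 \right)}}{2} - \frac{3 x \cos{\left(\frac{3 x^{2}}{2} + x - 1 \right)}}{2} + \frac{15 \cos{\left(\frac{3 x^{2}}{2} + x - 1 \right)}}{2} is an antiderivative of f.
Check: d/dx[- \frac{5 x^{5} \cos{\left(\frac{3 x^{2}}{2} + x - 1 \right)}}{2} - \frac{3 x \cos{\left(\frac{3 x^{2}}{2} + x - 1 \right)}}{2} + \frac{15 \cos{\left(\frac{3 x^{2}}{2} + x - 1 \right)}}{2}] = \frac{15 x^{6} \sin{\left(\frac{3 x^{2}}{2} + x - 1 \right)}}{2} + \frac{5 x^{5} \sin{\left(\frac{3 x^{2}}{2} + x - 1 \right)}}{2} - \frac{25 x^{4} \cos{\left(\frac{3 x^{2}}{2} + x - 1 \right)}}{2} + \frac{9 x^{2} \sin{\left(\frac{3 x^{2}}{2} + x - 1 \right)}}{2} - 21 x \sin{\left(\frac{3 x^{2}}{2} + x - 1 \right)} - \frac{15 \sin{\left(\frac{3 x^{2}}{2} + x - 1 \right)}}{2} - \frac{3 \cos{\left(\frac{3 x^{2}}{2} + x - 1 \right)}}{2} = f(x).
F(-3/2) = \frac{1839 \cos{\left(\frac{7}{8} \right)}}{64}; F(-3) = \frac{1239 \cos{\left(\frac{19}{2} \right)}}{2}.
Integral = F(-3/2) - F(-3) = \frac{1839 \cos{\left(\frac{7}{8} \right)}}{64} - \frac{1239 \cos{\left(\frac{19}{2} \right)}}{2}.

Antiderivative: F(x) = - \frac{5 x^{5} \cos{\left(\frac{3 x^{2}}{2} + x - 1 \right)}}{2} - \frac{3 x \cos{\left(\frac{3 x^{2}}{2} + x - 1 \right)}}{2} + \frac{15 \cos{\left(\frac{3 x^{2}}{2} + x - 1 \right)}}{2}; value = \frac{1839 \cos{\left(\frac{7}{8} \right)}}{64} - \frac{1239 \cos{\left(\frac{19}{2} \right)}}{2}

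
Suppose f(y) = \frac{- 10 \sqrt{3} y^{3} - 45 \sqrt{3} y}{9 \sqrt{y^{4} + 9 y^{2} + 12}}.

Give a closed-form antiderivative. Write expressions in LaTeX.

f matches the chain-rule pattern g'(h)*h' with inner function h(y) = \frac{y^{4}}{3} + 3 y^{2} + 4; substituting u = h(y) collapses the integral.
Check: d/dy[- \frac{5 \sqrt{\frac{y^{4}}{3} + 3 y^{2} + 4}}{3}] = \frac{- 10 \sqrt{3} y^{3} - 45 \sqrt{3} y}{9 \sqrt{y^{4} + 9 y^{2} + 12}} = f(y).

An antiderivative is F(y) = - \frac{5 \sqrt{\frac{y^{4}}{3} + 3 y^{2} + 4}}{3}.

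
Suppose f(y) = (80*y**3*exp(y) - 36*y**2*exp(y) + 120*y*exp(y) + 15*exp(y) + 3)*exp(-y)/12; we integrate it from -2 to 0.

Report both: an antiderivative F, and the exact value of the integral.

Antiderivative: F(y) = 5*y**4/3 - y**3 + 5*y**2 + 5*y/4 - exp(-y)/4; value = -629/12 + exp(2)/4

Any candidate F(y) must reproduce f(y) exactly when differentiated.
F(y) = 5*y**4/3 - y**3 + 5*y**2 + 5*y/4 - exp(-y)/4 is an antiderivative of f.
Check: d/dy[5*y**4/3 - y**3 + 5*y**2 + 5*y/4 - exp(-y)/4] = (80*y**3*exp(y) - 36*y**2*exp(y) + 120*y*exp(y) + 15*exp(y) + 3)*exp(-y)/12 = f(y).
F(0) = -1/4; F(-2) = 313/6 - exp(2)/4.
Integral = F(0) - F(-2) = -629/12 + exp(2)/4.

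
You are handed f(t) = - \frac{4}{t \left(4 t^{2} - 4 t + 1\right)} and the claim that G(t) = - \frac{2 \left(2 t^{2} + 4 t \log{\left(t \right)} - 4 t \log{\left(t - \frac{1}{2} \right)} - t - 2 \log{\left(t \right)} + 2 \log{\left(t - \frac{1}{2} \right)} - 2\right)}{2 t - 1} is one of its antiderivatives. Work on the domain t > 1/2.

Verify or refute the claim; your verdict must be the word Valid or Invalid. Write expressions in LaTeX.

d/dt[G] = \frac{- 8 t^{3} + 8 t^{2} - 2 t - 4}{4 t^{3} - 4 t^{2} + t}
d/dt[G] - f(t) = -2 != 0.

Invalid: d/dt[G] - f = -2, which is not 0.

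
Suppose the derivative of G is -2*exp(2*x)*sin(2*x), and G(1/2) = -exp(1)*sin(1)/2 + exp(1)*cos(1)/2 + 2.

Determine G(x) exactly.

Any candidate G(x) must reproduce the stated G'(x) exactly.
A general antiderivative is -exp(2*x)*sin(2*x)/2 + exp(2*x)*cos(2*x)/2 + C.
The condition gives C = -exp(1)*sin(1)/2 + exp(1)*cos(1)/2 + 2 - (-exp(1)*sin(1)/2 + exp(1)*cos(1)/2) = 2.
So G(x) = (-exp(2*x)*sin(2*x) + exp(2*x)*cos(2*x) + 4)/2.
Check: d/dx[(-exp(2*x)*sin(2*x) + exp(2*x)*cos(2*x) + 4)/2] = -2*exp(2*x)*sin(2*x) = G'(x).

G(x) = (-exp(2*x)*sin(2*x) + exp(2*x)*cos(2*x) + 4)/2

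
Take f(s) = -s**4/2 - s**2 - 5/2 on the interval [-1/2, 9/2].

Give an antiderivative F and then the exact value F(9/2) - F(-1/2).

Antiderivative: F(s) = s*(-3*s**4 - 10*s**2 - 75)/30; value = -21835/96

The integrand splits into summands that can be handled one at a time.
F(s) = s*(-3*s**4 - 10*s**2 - 75)/30 is an antiderivative of f.
Check: d/ds[s*(-3*s**4 - 10*s**2 - 75)/30] = -s**4/2 - s**2 - 5/2 = f(s).
F(9/2) = -72369/320; F(-1/2) = 1243/960.
Integral = F(9/2) - F(-1/2) = -21835/96.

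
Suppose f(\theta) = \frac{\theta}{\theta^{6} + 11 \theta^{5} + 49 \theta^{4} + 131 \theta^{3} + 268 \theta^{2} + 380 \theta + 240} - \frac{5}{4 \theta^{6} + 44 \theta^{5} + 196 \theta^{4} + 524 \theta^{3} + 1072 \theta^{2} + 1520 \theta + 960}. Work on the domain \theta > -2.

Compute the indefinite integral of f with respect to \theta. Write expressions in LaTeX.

Factor the denominator (4 \left(\theta + 2\right)^{2} \left(\theta + 3\right) \left(\theta + 4\right) \left(\theta^{2} + 5\right)) and decompose: f = - \frac{23 \theta - 55}{4536 \left(\theta^{2} + 5\right)} + \frac{1}{16 \left(\theta + 4\right)} - \frac{17}{56 \left(\theta + 3\right)} + \frac{319}{1296 \left(\theta + 2\right)} - \frac{13}{72 \left(\theta + 2\right)^{2}}; each piece integrates to a log, atan, or power term.
Check: d/d\theta[\frac{2233 \theta \log{\left(\theta + 2 \right)} - 2754 \theta \log{\left(\theta + 3 \right)} + 567 \theta \log{\left(\theta + 4 \right)} - 23 \theta \log{\left(\theta^{2} + 5 \right)} + 22 \sqrt{5} \theta \operatorname{atan}{\left(\frac{\sqrt{5} \theta}{5} \right)} + 4466 \log{\left(\theta + 2 \right)} - 5508 \log{\left(\theta + 3 \right)} + 1134 \log{\left(\theta + 4 \right)} - 46 \log{\left(\theta^{2} + 5 \right)} + 44 \sqrt{5} \operatorname{atan}{\left(\frac{\sqrt{5} \theta}{5} \right)} + 1638}{9072 \theta + 18144}] = \frac{4 \theta - 5}{4 \theta^{6} + 44 \theta^{5} + 196 \theta^{4} + 524 \theta^{3} + 1072 \theta^{2} + 1520 \theta + 960}, which equals f(\theta).

F(\theta) = \frac{2233 \theta \log{\left(\theta + 2 \right)} - 2754 \theta \log{\left(\theta + 3 \right)} + 567 \theta \log{\left(\theta + 4 \right)} - 23 \theta \log{\left(\theta^{2} + 5 \right)} + 22 \sqrt{5} \theta \operatorname{atan}{\left(\frac{\sqrt{5} \theta}{5} \right)} + 4466 \log{\left(\theta + 2 \right)} - 5508 \log{\left(\theta + 3 \right)} + 1134 \log{\left(\theta + 4 \right)} - 46 \log{\left(\theta^{2} + 5 \right)} + 44 \sqrt{5} \operatorname{atan}{\left(\frac{\sqrt{5} \theta}{5} \right)} + 1638}{9072 \theta + 18144} + C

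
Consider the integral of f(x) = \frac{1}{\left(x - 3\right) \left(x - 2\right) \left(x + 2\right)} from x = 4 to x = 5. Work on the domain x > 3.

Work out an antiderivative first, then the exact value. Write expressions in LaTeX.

Antiderivative: F(x) = \frac{4 \log{\left(x - 3 \right)} - 5 \log{\left(x - 2 \right)} + \log{\left(x + 2 \right)}}{20}; value = - \frac{\log{\left(3 \right)}}{4} - \frac{\log{\left(6 \right)}}{20} + \frac{\log{\left(7 \right)}}{20} + \frac{9 \log{\left(2 \right)}}{20}

The denominator factors as \left(x - 3\right) \left(x - 2\right) \left(x + 2\right); partial fractions split f into directly integrable pieces: \frac{1}{20 \left(x + 2\right)} - \frac{1}{4 \left(x - 2\right)} + \frac{1}{5 \left(x - 3\right)}.
F(x) = \frac{4 \log{\left(x - 3 \right)} - 5 \log{\left(x - 2 \right)} + \log{\left(x + 2 \right)}}{20} is an antiderivative of f.
Check: d/dx[\frac{4 \log{\left(x - 3 \right)} - 5 \log{\left(x - 2 \right)} + \log{\left(x + 2 \right)}}{20}] = \frac{1}{x^{3} - 3 x^{2} - 4 x + 12}, which equals f(x).
F(5) = - \frac{\log{\left(3 \right)}}{4} + \frac{\log{\left(7 \right)}}{20} + \frac{\log{\left(2 \right)}}{5}; F(4) = - \frac{\log{\left(2 \right)}}{4} + \frac{\log{\left(6 \right)}}{20}.
Integral = F(5) - F(4) = - \frac{\log{\left(3 \right)}}{4} - \frac{\log{\left(6 \right)}}{20} + \frac{\log{\left(7 \right)}}{20} + \frac{9 \log{\left(2 \right)}}{20}.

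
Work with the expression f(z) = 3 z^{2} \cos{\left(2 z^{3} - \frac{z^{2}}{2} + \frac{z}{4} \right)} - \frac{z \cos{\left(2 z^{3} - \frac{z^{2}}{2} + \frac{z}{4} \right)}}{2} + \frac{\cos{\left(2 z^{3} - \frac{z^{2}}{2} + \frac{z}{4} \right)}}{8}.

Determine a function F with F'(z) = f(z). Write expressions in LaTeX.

f matches the chain-rule pattern g'(h)*h' with inner function h(z) = 2 z^{3} - \frac{z^{2}}{2} + \frac{z}{4}; substituting u = h(z) collapses the integral.
Check: d/dz[\frac{\sin{\left(2 z^{3} - \frac{z^{2}}{2} + \frac{z}{4} \right)}}{2}] = 3 z^{2} \cos{\left(2 z^{3} - \frac{z^{2}}{2} + \frac{z}{4} \right)} - \frac{z \cos{\left(2 z^{3} - \frac{z^{2}}{2} + \frac{z}{4} \right)}}{2} + \frac{\cos{\left(2 z^{3} - \frac{z^{2}}{2} + \frac{z}{4} \right)}}{8} = f(z).

An antiderivative is F(z) = \frac{\sin{\left(2 z^{3} - \frac{z^{2}}{2} + \frac{z}{4} \right)}}{2}.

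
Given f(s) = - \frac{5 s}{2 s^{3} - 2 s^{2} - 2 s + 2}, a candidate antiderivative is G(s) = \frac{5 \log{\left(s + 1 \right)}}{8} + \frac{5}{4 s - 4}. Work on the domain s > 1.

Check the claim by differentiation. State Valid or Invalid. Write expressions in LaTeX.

d/ds[G] = \frac{5 s^{2} - 20 s - 5}{8 s^{3} - 8 s^{2} - 8 s + 8}
d/ds[G] - f(s) = \frac{5}{8 s - 8} != 0.

Invalid: d/ds[G] - f = \frac{5}{8 s - 8}, which is not 0.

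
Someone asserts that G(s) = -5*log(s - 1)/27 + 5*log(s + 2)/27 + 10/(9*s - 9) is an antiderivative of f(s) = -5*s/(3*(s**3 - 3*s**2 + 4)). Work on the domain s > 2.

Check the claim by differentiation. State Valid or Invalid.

Invalid: d/ds[G] - f = (10*s**3 - 10*s - 20)/(3*s**6 - 9*s**5 - 9*s**4 + 45*s**3 - 18*s**2 - 36*s + 24), which is not 0.

d/ds[G] = (-5*s - 5)/(3*s**3 - 9*s + 6)
d/ds[G] - f(s) = (10*s**3 - 10*s - 20)/(3*s**6 - 9*s**5 - 9*s**4 + 45*s**3 - 18*s**2 - 36*s + 24) != 0.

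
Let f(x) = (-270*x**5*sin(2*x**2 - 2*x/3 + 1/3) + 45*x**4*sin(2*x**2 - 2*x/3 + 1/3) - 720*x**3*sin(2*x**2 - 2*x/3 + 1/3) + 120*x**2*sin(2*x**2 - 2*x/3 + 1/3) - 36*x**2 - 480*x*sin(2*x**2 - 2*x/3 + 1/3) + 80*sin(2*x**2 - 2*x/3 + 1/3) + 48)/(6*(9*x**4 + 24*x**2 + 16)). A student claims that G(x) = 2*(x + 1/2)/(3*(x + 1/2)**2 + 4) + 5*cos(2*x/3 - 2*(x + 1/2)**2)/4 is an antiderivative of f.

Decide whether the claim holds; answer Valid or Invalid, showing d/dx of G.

Invalid: d/dx[G] - f = (38880*x**9*sin(2*x**2 - 2*x/3 + 1/3) - 38880*x**9*sin(2*x**2 + 4*x/3 + 1/2) + 71280*x**8*sin(2*x**2 - 2*x/3 + 1/3) - 90720*x**8*sin(2*x**2 + 4*x/3 + 1/2) + 252720*x**7*sin(2*x**2 - 2*x/3 + 1/3) - 291600*x**7*sin(2*x**2 + 4*x/3 + 1/2) + 286200*x**6*sin(2*x**2 - 2*x/3 + 1/3) - 419040*x**6*sin(2*x**2 + 4*x/3 + 1/2) + 543510*x**5*sin(2*x**2 - 2*x/3 + 1/3) - 708750*x**5*sin(2*x**2 + 4*x/3 + 1/2) + 5184*x**5 + 366795*x**4*sin(2*x**2 - 2*x/3 + 1/3) - 666090*x**4*sin(2*x**2 + 4*x/3 + 1/2) + 6480*x**4 + 470160*x**3*sin(2*x**2 - 2*x/3 + 1/3) - 703440*x**3*sin(2*x**2 + 4*x/3 + 1/2) - 11232*x**3 + 127560*x**2*sin(2*x**2 - 2*x/3 + 1/3) - 401520*x**2*sin(2*x**2 + 4*x/3 + 1/2) - 10044*x**2 + 136800*x*sin(2*x**2 - 2*x/3 + 1/3) - 246240*x*sin(2*x**2 + 4*x/3 + 1/2) - 31104*x - 28880*sin(2*x**2 - 2*x/3 + 1/3) - 57760*sin(2*x**2 + 4*x/3 + 1/2) - 7344)/(7776*x**8 + 15552*x**7 + 53136*x**6 + 66096*x**5 + 119718*x**4 + 93312*x**3 + 109584*x**2 + 43776*x + 34656), which is not 0.

d/dx[G] = (-2160*x**5*sin(2*x**2 + 4*x/3 + 1/2) - 5040*x**4*sin(2*x**2 + 4*x/3 + 1/2) - 10440*x**3*sin(2*x**2 + 4*x/3 + 1/2) - 9840*x**2*sin(2*x**2 + 4*x/3 + 1/2) - 288*x**2 - 7695*x*sin(2*x**2 + 4*x/3 + 1/2) - 288*x - 1805*sin(2*x**2 + 4*x/3 + 1/2) + 312)/(432*x**4 + 864*x**3 + 1800*x**2 + 1368*x + 1083)
d/dx[G] - f(x) = (38880*x**9*sin(2*x**2 - 2*x/3 + 1/3) - 38880*x**9*sin(2*x**2 + 4*x/3 + 1/2) + 71280*x**8*sin(2*x**2 - 2*x/3 + 1/3) - 90720*x**8*sin(2*x**2 + 4*x/3 + 1/2) + 252720*x**7*sin(2*x**2 - 2*x/3 + 1/3) - 291600*x**7*sin(2*x**2 + 4*x/3 + 1/2) + 286200*x**6*sin(2*x**2 - 2*x/3 + 1/3) - 419040*x**6*sin(2*x**2 + 4*x/3 + 1/2) + 543510*x**5*sin(2*x**2 - 2*x/3 + 1/3) - 708750*x**5*sin(2*x**2 + 4*x/3 + 1/2) + 5184*x**5 + 366795*x**4*sin(2*x**2 - 2*x/3 + 1/3) - 666090*x**4*sin(2*x**2 + 4*x/3 + 1/2) + 6480*x**4 + 470160*x**3*sin(2*x**2 - 2*x/3 + 1/3) - 703440*x**3*sin(2*x**2 + 4*x/3 + 1/2) - 11232*x**3 + 127560*x**2*sin(2*x**2 - 2*x/3 + 1/3) - 401520*x**2*sin(2*x**2 + 4*x/3 + 1/2) - 10044*x**2 + 136800*x*sin(2*x**2 - 2*x/3 + 1/3) - 246240*x*sin(2*x**2 + 4*x/3 + 1/2) - 31104*x - 28880*sin(2*x**2 - 2*x/3 + 1/3) - 57760*sin(2*x**2 + 4*x/3 + 1/2) - 7344)/(7776*x**8 + 15552*x**7 + 53136*x**6 + 66096*x**5 + 119718*x**4 + 93312*x**3 + 109584*x**2 + 43776*x + 34656) != 0.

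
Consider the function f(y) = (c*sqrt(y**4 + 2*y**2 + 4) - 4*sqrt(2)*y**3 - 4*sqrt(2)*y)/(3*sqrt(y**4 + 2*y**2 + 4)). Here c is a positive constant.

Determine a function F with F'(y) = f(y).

An antiderivative is F(y) = c*y/3 - 4*sqrt(y**4/2 + y**2 + 2)/3.

Any candidate F(y) must reproduce f(y) exactly when differentiated.
Check: d/dy[c*y/3 - 4*sqrt(y**4/2 + y**2 + 2)/3] = (c*sqrt(y**4 + 2*y**2 + 4) - 4*sqrt(2)*y**3 - 4*sqrt(2)*y)/(3*sqrt(y**4 + 2*y**2 + 4)) = f(y).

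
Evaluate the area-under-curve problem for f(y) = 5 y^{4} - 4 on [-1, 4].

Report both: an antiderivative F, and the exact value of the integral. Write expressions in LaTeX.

Recover f(y) by differentiating a candidate F(y); any mismatch rules it out.
F(y) = y \left(y^{2} - 2\right) \left(y^{2} + 2\right) is an antiderivative of f.
Check: d/dy[y \left(y^{2} - 2\right) \left(y^{2} + 2\right)] = 5 y^{4} - 4 = f(y).
F(4) = 1008; F(-1) = 3.
Integral = F(4) - F(-1) = 1005.

Antiderivative: F(y) = y \left(y^{2} - 2\right) \left(y^{2} + 2\right); value = 1005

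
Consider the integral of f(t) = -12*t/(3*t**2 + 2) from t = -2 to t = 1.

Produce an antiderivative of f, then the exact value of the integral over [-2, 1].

Antiderivative: F(t) = -2*log(2*t**2 + 4/3); value = -2*log(10/3) + 2*log(28/3)

The substitution u = 2*t**2 + 4/3 works: f is exactly (dF/du)*(du/dt) for that inner function.
F(t) = -2*log(2*t**2 + 4/3) is an antiderivative of f.
Check: d/dt[-2*log(2*t**2 + 4/3)] = -12*t/(3*t**2 + 2) = f(t).
F(1) = -2*log(10/3); F(-2) = -2*log(28/3).
Integral = F(1) - F(-2) = -2*log(10/3) + 2*log(28/3).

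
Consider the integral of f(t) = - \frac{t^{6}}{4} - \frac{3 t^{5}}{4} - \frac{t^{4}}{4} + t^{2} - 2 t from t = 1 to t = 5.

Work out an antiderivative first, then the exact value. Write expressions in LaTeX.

Antiderivative: F(t) = \frac{t^{2} \left(- 30 t^{5} - 105 t^{4} - 42 t^{3} + 280 t - 840\right)}{840}; value = - \frac{512611}{105}

Integrate term by term and add the pieces.
F(t) = \frac{t^{2} \left(- 30 t^{5} - 105 t^{4} - 42 t^{3} + 280 t - 840\right)}{840} is an antiderivative of f.
Check: d/dt[\frac{t^{2} \left(- 30 t^{5} - 105 t^{4} - 42 t^{3} + 280 t - 840\right)}{840}] = - \frac{t^{6}}{4} - \frac{3 t^{5}}{4} - \frac{t^{4}}{4} + t^{2} - 2 t = f(t).
F(5) = - \frac{820325}{168}; F(1) = - \frac{737}{840}.
Integral = F(5) - F(1) = - \frac{512611}{105}.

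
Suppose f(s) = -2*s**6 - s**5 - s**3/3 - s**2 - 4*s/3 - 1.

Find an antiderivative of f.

The integrand splits into summands that can be handled one at a time.
Check: d/ds[-2*s**7/7 - s**6/6 - s**4/12 - s**3/3 - 2*s**2/3 - s] = -2*s**6 - s**5 - s**3/3 - s**2 - 4*s/3 - 1 = f(s).

An antiderivative is F(s) = -2*s**7/7 - s**6/6 - s**4/12 - s**3/3 - 2*s**2/3 - s.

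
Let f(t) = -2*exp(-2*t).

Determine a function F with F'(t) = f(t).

An antiderivative is F(t) = exp(-2*t).

Check any antiderivative F(t) by computing F'(t) and comparing it with f(t).
Check: d/dt[exp(-2*t)] = -2*exp(-2*t) = f(t).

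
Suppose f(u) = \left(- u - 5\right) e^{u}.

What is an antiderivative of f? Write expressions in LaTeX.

f has the shape v'r + vr' for v = - u - 4 and r = e^{u} — it is the derivative of the product v*r.
Check: d/du[\left(- u - 4\right) e^{u}] = - u e^{u} - 5 e^{u}, which equals f(u).

An antiderivative is F(u) = \left(- u - 4\right) e^{u}.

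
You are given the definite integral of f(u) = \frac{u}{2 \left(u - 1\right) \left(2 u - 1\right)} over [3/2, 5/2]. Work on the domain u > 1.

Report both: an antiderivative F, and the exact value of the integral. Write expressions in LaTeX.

Antiderivative: F(u) = \frac{\log{\left(u - 1 \right)}}{2} - \frac{\log{\left(u - \frac{1}{2} \right)}}{4}; value = \frac{\log{\left(2 \right)}}{4} + \frac{\log{\left(\frac{3}{2} \right)}}{2}

Factor the denominator (2 \left(u - 1\right) \left(2 u - 1\right)) and decompose: f = - \frac{1}{2 \left(2 u - 1\right)} + \frac{1}{2 \left(u - 1\right)}; each piece integrates to a log, atan, or power term.
F(u) = \frac{\log{\left(u - 1 \right)}}{2} - \frac{\log{\left(u - \frac{1}{2} \right)}}{4} is an antiderivative of f.
Check: d/du[\frac{\log{\left(u - 1 \right)}}{2} - \frac{\log{\left(u - \frac{1}{2} \right)}}{4}] = \frac{u}{4 u^{2} - 6 u + 2}, which equals f(u).
F(5/2) = - \frac{\log{\left(2 \right)}}{4} + \frac{\log{\left(\frac{3}{2} \right)}}{2}; F(3/2) = - \frac{\log{\left(2 \right)}}{2}.
Integral = F(5/2) - F(3/2) = \frac{\log{\left(2 \right)}}{4} + \frac{\log{\left(\frac{3}{2} \right)}}{2}.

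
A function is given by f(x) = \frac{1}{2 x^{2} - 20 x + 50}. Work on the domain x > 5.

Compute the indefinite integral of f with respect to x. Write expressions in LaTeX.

F(x) = - \frac{1}{2 x - 10} + C

For F(x) to be correct the identity F'(x) - f(x) = 0 must hold.
Check: d/dx[- \frac{1}{2 x - 10}] = \frac{1}{2 x^{2} - 20 x + 50} = f(x).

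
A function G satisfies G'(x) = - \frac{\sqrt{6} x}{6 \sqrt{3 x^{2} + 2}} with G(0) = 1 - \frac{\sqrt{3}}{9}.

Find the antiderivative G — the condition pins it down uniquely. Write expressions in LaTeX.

G'(x) matches the chain-rule pattern g'(h)*h' with inner function h(x) = \frac{x^{2}}{2} + \frac{1}{3}; substituting u = h(x) collapses the integral.
A general antiderivative is - \frac{\sqrt{\frac{x^{2}}{2} + \frac{1}{3}}}{3} + C.
The condition gives C = 1 - \frac{\sqrt{3}}{9} - (- \frac{\sqrt{3}}{9}) = 1.
So G(x) = - \frac{\sqrt{6} \sqrt{3 x^{2} + 2}}{18} + 1.
Check: d/dx[- \frac{\sqrt{6} \sqrt{3 x^{2} + 2}}{18} + 1] = - \frac{\sqrt{6} x}{6 \sqrt{3 x^{2} + 2}} = G'(x).

G(x) = - \frac{\sqrt{6} \sqrt{3 x^{2} + 2}}{18} + 1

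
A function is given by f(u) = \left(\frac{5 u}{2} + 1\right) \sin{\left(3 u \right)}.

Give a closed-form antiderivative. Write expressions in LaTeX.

Differentiate the proposed F(u) back; it has to land on f(u) exactly.
Check: d/du[\frac{- 15 u \cos{\left(3 u \right)} + 5 \sin{\left(3 u \right)} - 6 \cos{\left(3 u \right)}}{18}] = \frac{5 u \sin{\left(3 u \right)}}{2} + \sin{\left(3 u \right)}, which equals f(u).

An antiderivative is F(u) = \frac{- 15 u \cos{\left(3 u \right)} + 5 \sin{\left(3 u \right)} - 6 \cos{\left(3 u \right)}}{18}.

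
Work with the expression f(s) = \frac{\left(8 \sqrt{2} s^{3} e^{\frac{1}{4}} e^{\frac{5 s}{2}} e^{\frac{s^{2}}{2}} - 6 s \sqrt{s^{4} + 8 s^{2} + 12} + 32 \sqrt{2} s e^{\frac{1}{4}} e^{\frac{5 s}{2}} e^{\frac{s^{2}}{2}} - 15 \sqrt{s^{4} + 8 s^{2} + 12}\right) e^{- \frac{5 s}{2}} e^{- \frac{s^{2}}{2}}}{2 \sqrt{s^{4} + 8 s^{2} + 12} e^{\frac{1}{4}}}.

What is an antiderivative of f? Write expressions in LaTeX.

Differentiate the proposed F(s) back; it has to land on f(s) exactly.
Check: d/ds[\frac{\sqrt{2} \left(4 \sqrt{s^{4} + 8 s^{2} + 12} e^{\frac{1}{4}} e^{\frac{5 s}{2}} e^{\frac{s^{2}}{2}} + 3 \sqrt{2}\right) e^{- \frac{5 s}{2}} e^{- \frac{s^{2}}{2}}}{2 e^{\frac{1}{4}}}] = \frac{\left(8 \sqrt{2} s^{3} e^{\frac{1}{4}} e^{\frac{5 s}{2}} e^{\frac{s^{2}}{2}} - 6 s \sqrt{s^{4} + 8 s^{2} + 12} + 32 \sqrt{2} s e^{\frac{1}{4}} e^{\frac{5 s}{2}} e^{\frac{s^{2}}{2}} - 15 \sqrt{s^{4} + 8 s^{2} + 12}\right) e^{- \frac{5 s}{2}} e^{- \frac{s^{2}}{2}}}{2 \sqrt{s^{4} + 8 s^{2} + 12} e^{\frac{1}{4}}} = f(s).

An antiderivative is F(s) = \frac{\sqrt{2} \left(4 \sqrt{s^{4} + 8 s^{2} + 12} e^{\frac{1}{4}} e^{\frac{5 s}{2}} e^{\frac{s^{2}}{2}} + 3 \sqrt{2}\right) e^{- \frac{5 s}{2}} e^{- \frac{s^{2}}{2}}}{2 e^{\frac{1}{4}}}.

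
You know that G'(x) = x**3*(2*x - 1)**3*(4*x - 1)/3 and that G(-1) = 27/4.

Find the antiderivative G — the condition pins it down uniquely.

G(x) = x**4*(1 - 2*x)**4/12

The substitution u = -x**2 + x/2 works: G'(x) is exactly (dG/du)*(du/dx) for that inner function.
A general antiderivative is 4*(-x**2 + x/2)**4/3 + C.
The condition gives C = 27/4 - (27/4) = 0.
So G(x) = x**4*(1 - 2*x)**4/12.
Check: d/dx[x**4*(1 - 2*x)**4/12] = 32*x**7/3 - 56*x**6/3 + 12*x**5 - 10*x**4/3 + x**3/3, which equals G'(x).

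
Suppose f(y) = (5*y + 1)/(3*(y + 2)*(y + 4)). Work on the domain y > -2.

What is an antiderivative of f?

An antiderivative is F(y) = -3*log(y + 2)/2 + 19*log(y + 4)/6.

Factor the denominator (3*(y + 2)*(y + 4)) and decompose: f = 19/(6*(y + 4)) - 3/(2*(y + 2)); each piece integrates to a log, atan, or power term.
Check: d/dy[-3*log(y + 2)/2 + 19*log(y + 4)/6] = (5*y + 1)/(3*y**2 + 18*y + 24), which equals f(y).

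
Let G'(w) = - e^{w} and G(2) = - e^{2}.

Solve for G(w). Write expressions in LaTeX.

Any candidate G(w) must reproduce the stated G'(w) exactly.
A general antiderivative is - e^{w} + C.
The condition gives C = - e^{2} - (- e^{2}) = 0.
So G(w) = - e^{w}.
Check: d/dw[- e^{w}] = - e^{w} = G'(w).

G(w) = - e^{w}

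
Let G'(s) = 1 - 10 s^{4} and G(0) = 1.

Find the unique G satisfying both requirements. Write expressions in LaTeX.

G(s) = - 2 s^{5} + s + 1

Since d/ds undoes antidifferentiation here, G(s) must give back the stated G'(s).
A general antiderivative is - 2 s^{5} + s + C.
The condition gives C = 1 - (0) = 1.
So G(s) = - 2 s^{5} + s + 1.
Check: d/ds[- 2 s^{5} + s + 1] = 1 - 10 s^{4} = G'(s).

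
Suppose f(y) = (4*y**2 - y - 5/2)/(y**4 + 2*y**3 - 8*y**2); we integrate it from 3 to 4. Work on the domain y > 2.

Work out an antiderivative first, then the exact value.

Factor the denominator (2*y**2*(y - 2)*(y + 4)) and decompose: f = -131/(192*(y + 4)) + 23/(48*(y - 2)) + 13/(64*y) + 5/(16*y**2); each piece integrates to a log, atan, or power term.
F(y) = 13*log(y)/64 + 23*log(y - 2)/48 - 131*log(y + 4)/192 - 5/(16*y) is an antiderivative of f.
Check: d/dy[13*log(y)/64 + 23*log(y - 2)/48 - 131*log(y + 4)/192 - 5/(16*y)] = (8*y**2 - 2*y - 5)/(2*y**4 + 4*y**3 - 16*y**2), which equals f(y).
F(4) = -131*log(8)/192 - 5/64 + 13*log(4)/64 + 23*log(2)/48; F(3) = -131*log(7)/192 - 5/48 + 13*log(3)/64.
Integral = F(4) - F(3) = -131*log(8)/192 - 13*log(3)/64 + 5/192 + 13*log(4)/64 + 23*log(2)/48 + 131*log(7)/192.

Antiderivative: F(y) = 13*log(y)/64 + 23*log(y - 2)/48 - 131*log(y + 4)/192 - 5/(16*y); value = -131*log(8)/192 - 13*log(3)/64 + 5/192 + 13*log(4)/64 + 23*log(2)/48 + 131*log(7)/192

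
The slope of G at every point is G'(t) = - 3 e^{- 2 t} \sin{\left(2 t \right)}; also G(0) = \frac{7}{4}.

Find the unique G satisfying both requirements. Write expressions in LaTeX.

G(t) = 1 + \frac{3 e^{- 2 t} \sin{\left(2 t \right)}}{4} + \frac{3 e^{- 2 t} \cos{\left(2 t \right)}}{4}

A candidate passes only if d/dt[G] lands on the given G'(t) exactly.
A general antiderivative is \frac{3 e^{- 2 t} \sin{\left(2 t \right)}}{4} + \frac{3 e^{- 2 t} \cos{\left(2 t \right)}}{4} + C.
The condition gives C = \frac{7}{4} - (\frac{3}{4}) = 1.
So G(t) = 1 + \frac{3 e^{- 2 t} \sin{\left(2 t \right)}}{4} + \frac{3 e^{- 2 t} \cos{\left(2 t \right)}}{4}.
Check: d/dt[1 + \frac{3 e^{- 2 t} \sin{\left(2 t \right)}}{4} + \frac{3 e^{- 2 t} \cos{\left(2 t \right)}}{4}] = - 3 e^{- 2 t} \sin{\left(2 t \right)} = G'(t).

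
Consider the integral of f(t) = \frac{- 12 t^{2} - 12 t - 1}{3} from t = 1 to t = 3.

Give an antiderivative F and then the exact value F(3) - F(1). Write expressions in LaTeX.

Differentiate the proposed F(t) back; it has to land on f(t) exactly.
F(t) = - \frac{4 t^{3}}{3} - 2 t^{2} - \frac{t}{3} is an antiderivative of f.
Check: d/dt[- \frac{4 t^{3}}{3} - 2 t^{2} - \frac{t}{3}] = - 4 t^{2} - 4 t - \frac{1}{3}, which equals f(t).
F(3) = -55; F(1) = - \frac{11}{3}.
Integral = F(3) - F(1) = - \frac{154}{3}.

Antiderivative: F(t) = - \frac{4 t^{3}}{3} - 2 t^{2} - \frac{t}{3}; value = - \frac{154}{3}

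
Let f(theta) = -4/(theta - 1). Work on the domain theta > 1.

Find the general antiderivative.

F(theta) = -4*log(theta - 1) + C

Whatever form F(theta) takes, F'(theta) = f(theta) is non-negotiable.
Check: d/dtheta[-4*log(theta - 1)] = -4/(theta - 1) = f(theta).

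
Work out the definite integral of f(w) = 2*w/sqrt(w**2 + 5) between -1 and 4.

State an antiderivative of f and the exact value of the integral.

Antiderivative: F(w) = 2*sqrt(w**2 + 5); value = -2*sqrt(6) + 2*sqrt(21)

The substitution u = w**2 + 5 works: f is exactly (dF/du)*(du/dw) for that inner function.
F(w) = 2*sqrt(w**2 + 5) is an antiderivative of f.
Check: d/dw[2*sqrt(w**2 + 5)] = 2*w/sqrt(w**2 + 5) = f(w).
F(4) = 2*sqrt(21); F(-1) = 2*sqrt(6).
Integral = F(4) - F(-1) = -2*sqrt(6) + 2*sqrt(21).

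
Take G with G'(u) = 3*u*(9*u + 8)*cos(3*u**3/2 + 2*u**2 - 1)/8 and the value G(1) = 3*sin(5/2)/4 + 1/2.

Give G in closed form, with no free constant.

The substitution w = 3*u**3/2 + 2*u**2 - 1 works: G'(u) is exactly (dG/dw)*(dw/du) for that inner function.
A general antiderivative is 3*sin(3*u**3/2 + 2*u**2 - 1)/4 + C.
The condition gives C = 3*sin(5/2)/4 + 1/2 - (3*sin(5/2)/4) = 1/2.
So G(u) = 3*sin(3*u**3/2 + 2*u**2 - 1)/4 + 1/2.
Check: d/du[3*sin(3*u**3/2 + 2*u**2 - 1)/4 + 1/2] = 27*u**2*cos(3*u**3/2 + 2*u**2 - 1)/8 + 3*u*cos(3*u**3/2 + 2*u**2 - 1), which equals G'(u).

G(u) = 3*sin(3*u**3/2 + 2*u**2 - 1)/4 + 1/2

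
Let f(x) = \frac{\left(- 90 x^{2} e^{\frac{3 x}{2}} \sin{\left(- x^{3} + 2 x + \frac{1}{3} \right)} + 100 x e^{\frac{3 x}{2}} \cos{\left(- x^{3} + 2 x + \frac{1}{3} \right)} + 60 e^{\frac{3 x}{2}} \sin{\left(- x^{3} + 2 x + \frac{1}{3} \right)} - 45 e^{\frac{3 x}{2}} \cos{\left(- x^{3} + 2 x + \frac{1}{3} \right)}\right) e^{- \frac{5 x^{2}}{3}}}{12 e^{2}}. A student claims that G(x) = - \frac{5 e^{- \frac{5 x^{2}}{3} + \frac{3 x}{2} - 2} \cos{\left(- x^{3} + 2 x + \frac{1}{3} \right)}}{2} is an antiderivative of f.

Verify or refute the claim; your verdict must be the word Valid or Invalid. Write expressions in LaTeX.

d/dx[G] = \frac{\left(- 90 x^{2} \sin{\left(- x^{3} + 2 x + \frac{1}{3} \right)} + 100 x \cos{\left(- x^{3} + 2 x + \frac{1}{3} \right)} + 60 \sin{\left(- x^{3} + 2 x + \frac{1}{3} \right)} - 45 \cos{\left(- x^{3} + 2 x + \frac{1}{3} \right)}\right) e^{\frac{3 x}{2}} e^{- \frac{5 x^{2}}{3}}}{12 e^{2}}
This equals f(x) exactly, so the claim holds.

Valid - the claim checks out under differentiation.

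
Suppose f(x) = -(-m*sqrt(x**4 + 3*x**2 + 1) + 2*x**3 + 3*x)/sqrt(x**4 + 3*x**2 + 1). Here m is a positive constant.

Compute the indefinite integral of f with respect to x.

F(x) = m*x - sqrt(x**4 + 3*x**2 + 1) + C

A first test for any F(x): its x-derivative must equal f(x) identically.
Check: d/dx[m*x - sqrt(x**4 + 3*x**2 + 1)] = (m*sqrt(x**4 + 3*x**2 + 1) - 2*x**3 - 3*x)/sqrt(x**4 + 3*x**2 + 1), which equals f(x).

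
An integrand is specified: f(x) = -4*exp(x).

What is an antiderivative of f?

An antiderivative is F(x) = -4*exp(x).

Recover f(x) by differentiating a candidate F(x); any mismatch rules it out.
Check: d/dx[-4*exp(x)] = -4*exp(x) = f(x).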